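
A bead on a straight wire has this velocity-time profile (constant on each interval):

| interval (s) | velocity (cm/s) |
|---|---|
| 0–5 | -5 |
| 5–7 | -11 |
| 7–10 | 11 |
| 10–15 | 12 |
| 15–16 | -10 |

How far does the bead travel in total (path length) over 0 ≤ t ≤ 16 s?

150 cm

Distance (not displacement) is the total path length: add the absolute areas under v-t.
0–5 s: |-5| × 5 = 25 cm
5–7 s: |-11| × 2 = 22 cm
7–10 s: |11| × 3 = 33 cm
10–15 s: |12| × 5 = 60 cm
15–16 s: |-10| × 1 = 10 cm
Total distance = 150 cm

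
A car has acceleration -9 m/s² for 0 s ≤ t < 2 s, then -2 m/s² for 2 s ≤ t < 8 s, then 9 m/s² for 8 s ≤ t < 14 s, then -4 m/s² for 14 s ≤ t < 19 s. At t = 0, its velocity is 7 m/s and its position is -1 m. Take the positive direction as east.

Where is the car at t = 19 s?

On each constant-a segment, Δv = aΔt and Δx = v₀Δt + ½aΔt²; chain segment to segment.
0–2 s: v starts 7 m/s; Δx = 7·2 + ½·-9·2² = -4 m; v ends -11 m/s.
2–8 s: v starts -11 m/s; Δx = -11·6 + ½·-2·6² = -102 m; v ends -23 m/s.
8–14 s: v starts -23 m/s; Δx = -23·6 + ½·9·6² = 24 m; v ends 31 m/s.
14–19 s: v starts 31 m/s; Δx = 31·5 + ½·-4·5² = 105 m; v ends 11 m/s.
x(19) = -1 + Σ Δx = 22 m.

22 m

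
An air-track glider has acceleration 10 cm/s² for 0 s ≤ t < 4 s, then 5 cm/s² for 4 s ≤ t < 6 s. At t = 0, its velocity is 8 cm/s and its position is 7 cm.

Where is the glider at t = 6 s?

On each constant-a segment, Δv = aΔt and Δx = v₀Δt + ½aΔt²; chain segment to segment.
0–4 s: v starts 8 cm/s; Δx = 8·4 + ½·10·4² = 112 cm; v ends 48 cm/s.
4–6 s: v starts 48 cm/s; Δx = 48·2 + ½·5·2² = 106 cm; v ends 58 cm/s.
x(6) = 7 + Σ Δx = 225 cm.

225 cm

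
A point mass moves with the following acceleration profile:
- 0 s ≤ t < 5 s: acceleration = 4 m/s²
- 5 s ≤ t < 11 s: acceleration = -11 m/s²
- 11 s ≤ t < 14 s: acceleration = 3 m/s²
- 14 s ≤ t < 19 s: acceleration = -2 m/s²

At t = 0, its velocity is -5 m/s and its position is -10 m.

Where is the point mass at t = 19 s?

On each constant-a segment, Δv = aΔt and Δx = v₀Δt + ½aΔt²; chain segment to segment.
0–5 s: v starts -5 m/s; Δx = -5·5 + ½·4·5² = 25 m; v ends 15 m/s.
5–11 s: v starts 15 m/s; Δx = 15·6 + ½·-11·6² = -108 m; v ends -51 m/s.
11–14 s: v starts -51 m/s; Δx = -51·3 + ½·3·3² = -139.5 m; v ends -42 m/s.
14–19 s: v starts -42 m/s; Δx = -42·5 + ½·-2·5² = -235 m; v ends -52 m/s.
x(19) = -10 + Σ Δx = -467.5 m.

-467.5 m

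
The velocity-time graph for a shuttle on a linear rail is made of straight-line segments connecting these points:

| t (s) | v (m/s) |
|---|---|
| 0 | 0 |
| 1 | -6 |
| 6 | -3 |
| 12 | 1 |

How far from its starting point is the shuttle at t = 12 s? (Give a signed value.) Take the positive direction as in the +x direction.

-31.5 m

Displacement is the signed area under the v-t curve.
0–1 s: ½(0 + -6)(1) = -3 m
1–6 s: ½(-6 + -3)(5) = -22.5 m
6–12 s: ½(-3 + 1)(6) = -6 m
Net displacement = -31.5 m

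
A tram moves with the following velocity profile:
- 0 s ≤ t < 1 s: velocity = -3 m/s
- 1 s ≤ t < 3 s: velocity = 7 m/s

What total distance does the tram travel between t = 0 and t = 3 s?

Distance (not displacement) is the total path length: add the absolute areas under v-t.
0–1 s: |-3| × 1 = 3 m
1–3 s: |7| × 2 = 14 m
Total distance = 17 m

17 m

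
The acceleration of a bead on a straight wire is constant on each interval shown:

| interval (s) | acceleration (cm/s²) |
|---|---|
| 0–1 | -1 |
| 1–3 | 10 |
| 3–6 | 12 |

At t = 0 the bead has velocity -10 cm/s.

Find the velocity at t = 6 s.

45 cm/s

Δv equals the area under the a-t graph; then v = v₀ + Δv.
0–1 s: -1 × 1 = -1 cm/s
1–3 s: 10 × 2 = 20 cm/s
3–6 s: 12 × 3 = 36 cm/s
Δv = 55 cm/s, so v(6) = -10 + (55) = 45 cm/s.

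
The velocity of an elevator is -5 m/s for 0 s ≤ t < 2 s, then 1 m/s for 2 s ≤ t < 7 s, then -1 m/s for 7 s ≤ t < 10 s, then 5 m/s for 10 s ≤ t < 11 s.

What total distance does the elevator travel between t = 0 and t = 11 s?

Distance (not displacement) is the total path length: add the absolute areas under v-t.
0–2 s: |-5| × 2 = 10 m
2–7 s: |1| × 5 = 5 m
7–10 s: |-1| × 3 = 3 m
10–11 s: |5| × 1 = 5 m
Total distance = 23 m

23 m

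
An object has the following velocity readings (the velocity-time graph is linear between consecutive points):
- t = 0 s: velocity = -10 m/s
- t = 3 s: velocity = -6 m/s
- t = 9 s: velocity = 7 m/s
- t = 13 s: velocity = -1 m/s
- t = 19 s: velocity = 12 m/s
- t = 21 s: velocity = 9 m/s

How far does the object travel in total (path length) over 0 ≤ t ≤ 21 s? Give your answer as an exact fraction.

2875/26 m

Total distance travelled is ∫|v| dt — sum the magnitudes of each area piece.
0–3 s: |½(-10 + -6)(3)| = 24 m
3–9 s: v = 0 at t = 75/13 s; triangle areas 108/13 + 147/13 = 255/13 m
9–13 s: v = 0 at t = 12.5 s; triangle areas 12.25 + 0.25 = 12.5 m
13–19 s: v = 0 at t = 175/13 s; triangle areas 3/13 + 432/13 = 435/13 m
19–21 s: |½(12 + 9)(2)| = 21 m
Total distance = 2875/26 m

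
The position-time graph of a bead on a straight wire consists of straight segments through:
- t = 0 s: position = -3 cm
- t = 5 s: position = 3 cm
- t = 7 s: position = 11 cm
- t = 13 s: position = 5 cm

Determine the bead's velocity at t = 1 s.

1.2 cm/s

Velocity is the slope of the x-t graph on 0–5 s: (3 − -3)/(5 − 0) = 1.2 cm/s.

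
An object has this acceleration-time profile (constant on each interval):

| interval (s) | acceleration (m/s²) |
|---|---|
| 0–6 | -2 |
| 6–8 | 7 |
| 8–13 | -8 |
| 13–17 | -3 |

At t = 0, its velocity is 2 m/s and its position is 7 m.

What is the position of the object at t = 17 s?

-271 m

On each constant-a segment, Δv = aΔt and Δx = v₀Δt + ½aΔt²; chain segment to segment.
0–6 s: v starts 2 m/s; Δx = 2·6 + ½·-2·6² = -24 m; v ends -10 m/s.
6–8 s: v starts -10 m/s; Δx = -10·2 + ½·7·2² = -6 m; v ends 4 m/s.
8–13 s: v starts 4 m/s; Δx = 4·5 + ½·-8·5² = -80 m; v ends -36 m/s.
13–17 s: v starts -36 m/s; Δx = -36·4 + ½·-3·4² = -168 m; v ends -48 m/s.
x(17) = 7 + Σ Δx = -271 m.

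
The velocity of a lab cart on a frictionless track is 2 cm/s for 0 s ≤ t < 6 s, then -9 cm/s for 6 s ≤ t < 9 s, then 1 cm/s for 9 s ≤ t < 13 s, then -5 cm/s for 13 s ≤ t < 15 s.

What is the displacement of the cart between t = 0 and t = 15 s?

Displacement is the signed area under the v-t curve.
0–6 s: 2 × 6 = 12 cm
6–9 s: -9 × 3 = -27 cm
9–13 s: 1 × 4 = 4 cm
13–15 s: -5 × 2 = -10 cm
Net displacement = -21 cm

-21 cm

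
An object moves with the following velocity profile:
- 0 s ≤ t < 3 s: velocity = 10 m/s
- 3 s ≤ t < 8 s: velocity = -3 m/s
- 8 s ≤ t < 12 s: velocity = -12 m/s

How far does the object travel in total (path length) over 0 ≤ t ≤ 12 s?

Distance (not displacement) is the total path length: add the absolute areas under v-t.
0–3 s: |10| × 3 = 30 m
3–8 s: |-3| × 5 = 15 m
8–12 s: |-12| × 4 = 48 m
Total distance = 93 m

93 m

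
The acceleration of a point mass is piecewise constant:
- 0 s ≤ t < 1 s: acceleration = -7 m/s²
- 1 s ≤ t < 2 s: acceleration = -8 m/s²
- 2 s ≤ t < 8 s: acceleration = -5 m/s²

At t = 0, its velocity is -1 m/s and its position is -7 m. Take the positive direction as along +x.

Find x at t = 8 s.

-209.5 m

On each constant-a segment, Δv = aΔt and Δx = v₀Δt + ½aΔt²; chain segment to segment.
0–1 s: v starts -1 m/s; Δx = -1·1 + ½·-7·1² = -4.5 m; v ends -8 m/s.
1–2 s: v starts -8 m/s; Δx = -8·1 + ½·-8·1² = -12 m; v ends -16 m/s.
2–8 s: v starts -16 m/s; Δx = -16·6 + ½·-5·6² = -186 m; v ends -46 m/s.
x(8) = -7 + Σ Δx = -209.5 m.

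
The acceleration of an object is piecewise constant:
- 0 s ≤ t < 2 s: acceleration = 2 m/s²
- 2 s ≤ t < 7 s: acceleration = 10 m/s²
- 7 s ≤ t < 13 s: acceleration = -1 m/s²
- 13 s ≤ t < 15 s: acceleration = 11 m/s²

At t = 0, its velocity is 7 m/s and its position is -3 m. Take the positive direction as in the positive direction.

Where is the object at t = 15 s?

On each constant-a segment, Δv = aΔt and Δx = v₀Δt + ½aΔt²; chain segment to segment.
0–2 s: v starts 7 m/s; Δx = 7·2 + ½·2·2² = 18 m; v ends 11 m/s.
2–7 s: v starts 11 m/s; Δx = 11·5 + ½·10·5² = 180 m; v ends 61 m/s.
7–13 s: v starts 61 m/s; Δx = 61·6 + ½·-1·6² = 348 m; v ends 55 m/s.
13–15 s: v starts 55 m/s; Δx = 55·2 + ½·11·2² = 132 m; v ends 77 m/s.
x(15) = -3 + Σ Δx = 675 m.

675 m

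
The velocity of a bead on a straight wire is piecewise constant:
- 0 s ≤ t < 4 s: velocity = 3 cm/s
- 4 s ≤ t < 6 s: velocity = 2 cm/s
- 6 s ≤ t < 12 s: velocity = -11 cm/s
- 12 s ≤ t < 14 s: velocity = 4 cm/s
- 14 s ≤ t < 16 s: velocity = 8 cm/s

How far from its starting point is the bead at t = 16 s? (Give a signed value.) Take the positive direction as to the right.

Net displacement equals the area under the velocity-time graph (areas below the axis count negative).
0–4 s: 3 × 4 = 12 cm
4–6 s: 2 × 2 = 4 cm
6–12 s: -11 × 6 = -66 cm
12–14 s: 4 × 2 = 8 cm
14–16 s: 8 × 2 = 16 cm
Net displacement = -26 cm

-26 cm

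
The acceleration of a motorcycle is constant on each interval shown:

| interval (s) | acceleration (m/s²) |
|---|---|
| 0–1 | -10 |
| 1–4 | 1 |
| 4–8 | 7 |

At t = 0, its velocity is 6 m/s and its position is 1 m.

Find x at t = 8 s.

On each constant-a segment, Δv = aΔt and Δx = v₀Δt + ½aΔt²; chain segment to segment.
0–1 s: v starts 6 m/s; Δx = 6·1 + ½·-10·1² = 1 m; v ends -4 m/s.
1–4 s: v starts -4 m/s; Δx = -4·3 + ½·1·3² = -7.5 m; v ends -1 m/s.
4–8 s: v starts -1 m/s; Δx = -1·4 + ½·7·4² = 52 m; v ends 27 m/s.
x(8) = 1 + Σ Δx = 46.5 m.

46.5 m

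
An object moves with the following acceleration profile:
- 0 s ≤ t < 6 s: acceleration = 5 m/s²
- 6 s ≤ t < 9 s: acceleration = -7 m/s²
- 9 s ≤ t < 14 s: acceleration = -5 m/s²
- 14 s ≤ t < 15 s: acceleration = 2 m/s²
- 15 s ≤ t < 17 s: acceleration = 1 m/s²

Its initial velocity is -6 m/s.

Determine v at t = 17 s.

Δv equals the area under the a-t graph; then v = v₀ + Δv.
0–6 s: 5 × 6 = 30 m/s
6–9 s: -7 × 3 = -21 m/s
9–14 s: -5 × 5 = -25 m/s
14–15 s: 2 × 1 = 2 m/s
15–17 s: 1 × 2 = 2 m/s
Δv = -12 m/s, so v(17) = -6 + (-12) = -18 m/s.

-18 m/s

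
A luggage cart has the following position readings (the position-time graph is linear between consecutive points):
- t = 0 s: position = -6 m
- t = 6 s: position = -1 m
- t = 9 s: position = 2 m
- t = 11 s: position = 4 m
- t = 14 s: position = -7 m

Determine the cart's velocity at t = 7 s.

Velocity is the slope of the x-t graph on 6–9 s: (2 − -1)/(9 − 6) = 1 m/s.

1 m/s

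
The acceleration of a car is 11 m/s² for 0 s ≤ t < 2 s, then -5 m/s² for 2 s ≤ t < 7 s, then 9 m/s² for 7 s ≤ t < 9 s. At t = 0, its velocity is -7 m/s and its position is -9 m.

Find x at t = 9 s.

9.5 m

On each constant-a segment, Δv = aΔt and Δx = v₀Δt + ½aΔt²; chain segment to segment.
0–2 s: v starts -7 m/s; Δx = -7·2 + ½·11·2² = 8 m; v ends 15 m/s.
2–7 s: v starts 15 m/s; Δx = 15·5 + ½·-5·5² = 12.5 m; v ends -10 m/s.
7–9 s: v starts -10 m/s; Δx = -10·2 + ½·9·2² = -2 m; v ends 8 m/s.
x(9) = -9 + Σ Δx = 9.5 m.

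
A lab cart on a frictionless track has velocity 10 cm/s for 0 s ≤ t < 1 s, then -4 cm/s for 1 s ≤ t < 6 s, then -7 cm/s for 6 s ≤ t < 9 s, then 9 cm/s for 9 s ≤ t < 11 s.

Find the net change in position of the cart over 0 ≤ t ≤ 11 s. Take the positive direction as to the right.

Net displacement equals the area under the velocity-time graph (areas below the axis count negative).
0–1 s: 10 × 1 = 10 cm
1–6 s: -4 × 5 = -20 cm
6–9 s: -7 × 3 = -21 cm
9–11 s: 9 × 2 = 18 cm
Net displacement = -13 cm

-13 cm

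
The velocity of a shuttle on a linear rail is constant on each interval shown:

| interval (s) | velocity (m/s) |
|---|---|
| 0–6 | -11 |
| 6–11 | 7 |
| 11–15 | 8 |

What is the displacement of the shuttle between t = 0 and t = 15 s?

1 m

Net displacement equals the area under the velocity-time graph (areas below the axis count negative).
0–6 s: -11 × 6 = -66 m
6–11 s: 7 × 5 = 35 m
11–15 s: 8 × 4 = 32 m
Net displacement = 1 m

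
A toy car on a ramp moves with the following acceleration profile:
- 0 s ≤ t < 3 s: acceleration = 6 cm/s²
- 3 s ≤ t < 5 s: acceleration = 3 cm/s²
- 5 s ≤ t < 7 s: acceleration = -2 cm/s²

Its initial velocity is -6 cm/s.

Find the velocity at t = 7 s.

Δv equals the area under the a-t graph; then v = v₀ + Δv.
0–3 s: 6 × 3 = 18 cm/s
3–5 s: 3 × 2 = 6 cm/s
5–7 s: -2 × 2 = -4 cm/s
Δv = 20 cm/s, so v(7) = -6 + (20) = 14 cm/s.

14 cm/s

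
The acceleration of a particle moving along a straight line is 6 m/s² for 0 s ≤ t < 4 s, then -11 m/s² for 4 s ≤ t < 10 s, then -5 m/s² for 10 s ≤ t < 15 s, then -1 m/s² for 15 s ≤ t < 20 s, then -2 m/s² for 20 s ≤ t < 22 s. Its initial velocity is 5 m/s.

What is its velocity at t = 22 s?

Δv equals the area under the a-t graph; then v = v₀ + Δv.
0–4 s: 6 × 4 = 24 m/s
4–10 s: -11 × 6 = -66 m/s
10–15 s: -5 × 5 = -25 m/s
15–20 s: -1 × 5 = -5 m/s
20–22 s: -2 × 2 = -4 m/s
Δv = -76 m/s, so v(22) = 5 + (-76) = -71 m/s.

-71 m/s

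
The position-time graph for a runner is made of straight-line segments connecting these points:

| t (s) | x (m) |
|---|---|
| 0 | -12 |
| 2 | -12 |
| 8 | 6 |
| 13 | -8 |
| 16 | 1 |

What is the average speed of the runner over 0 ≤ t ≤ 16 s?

Average speed = (total path length)/(elapsed time); on a piecewise-linear x-t graph the path length is Σ|Δx|.
0–2 s: |Δx| = |-12 − -12| = 0 m
2–8 s: |Δx| = |6 − -12| = 18 m
8–13 s: |Δx| = |-8 − 6| = 14 m
13–16 s: |Δx| = |1 − -8| = 9 m
Total path = 41 m; average speed = 41/16 = 2.5625 m/s.

2.5625 m/s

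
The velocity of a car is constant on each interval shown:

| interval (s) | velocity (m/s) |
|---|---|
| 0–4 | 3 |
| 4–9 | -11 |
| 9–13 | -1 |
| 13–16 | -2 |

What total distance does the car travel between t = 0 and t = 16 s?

Distance (not displacement) is the total path length: add the absolute areas under v-t.
0–4 s: |3| × 4 = 12 m
4–9 s: |-11| × 5 = 55 m
9–13 s: |-1| × 4 = 4 m
13–16 s: |-2| × 3 = 6 m
Total distance = 77 m

77 m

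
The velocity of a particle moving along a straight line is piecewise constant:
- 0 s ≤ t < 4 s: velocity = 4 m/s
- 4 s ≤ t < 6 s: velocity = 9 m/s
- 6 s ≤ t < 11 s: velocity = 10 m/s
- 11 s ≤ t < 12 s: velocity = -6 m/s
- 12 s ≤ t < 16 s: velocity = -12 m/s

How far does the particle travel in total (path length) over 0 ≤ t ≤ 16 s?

Distance (not displacement) is the total path length: add the absolute areas under v-t.
0–4 s: |4| × 4 = 16 m
4–6 s: |9| × 2 = 18 m
6–11 s: |10| × 5 = 50 m
11–12 s: |-6| × 1 = 6 m
12–16 s: |-12| × 4 = 48 m
Total distance = 138 m

138 m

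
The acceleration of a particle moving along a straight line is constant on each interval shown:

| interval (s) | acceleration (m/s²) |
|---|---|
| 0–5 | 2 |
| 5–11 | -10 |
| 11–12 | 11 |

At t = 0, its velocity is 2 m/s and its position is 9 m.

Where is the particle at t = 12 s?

-106.5 m

On each constant-a segment, Δv = aΔt and Δx = v₀Δt + ½aΔt²; chain segment to segment.
0–5 s: v starts 2 m/s; Δx = 2·5 + ½·2·5² = 35 m; v ends 12 m/s.
5–11 s: v starts 12 m/s; Δx = 12·6 + ½·-10·6² = -108 m; v ends -48 m/s.
11–12 s: v starts -48 m/s; Δx = -48·1 + ½·11·1² = -42.5 m; v ends -37 m/s.
x(12) = 9 + Σ Δx = -106.5 m.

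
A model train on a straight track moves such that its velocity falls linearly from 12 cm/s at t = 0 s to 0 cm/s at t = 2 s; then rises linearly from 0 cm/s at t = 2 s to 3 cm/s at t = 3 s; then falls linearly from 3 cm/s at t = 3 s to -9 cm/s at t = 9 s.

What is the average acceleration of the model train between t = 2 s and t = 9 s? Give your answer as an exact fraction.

-9/7 cm/s²

Average acceleration = Δv/Δt = (-9 − 0)/(9 − 2) = -9/7 cm/s².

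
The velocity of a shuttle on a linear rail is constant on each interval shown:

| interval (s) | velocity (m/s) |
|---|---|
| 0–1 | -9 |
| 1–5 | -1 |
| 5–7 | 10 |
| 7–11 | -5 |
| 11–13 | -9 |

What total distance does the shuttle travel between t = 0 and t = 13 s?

71 m

Distance (not displacement) is the total path length: add the absolute areas under v-t.
0–1 s: |-9| × 1 = 9 m
1–5 s: |-1| × 4 = 4 m
5–7 s: |10| × 2 = 20 m
7–11 s: |-5| × 4 = 20 m
11–13 s: |-9| × 2 = 18 m
Total distance = 71 m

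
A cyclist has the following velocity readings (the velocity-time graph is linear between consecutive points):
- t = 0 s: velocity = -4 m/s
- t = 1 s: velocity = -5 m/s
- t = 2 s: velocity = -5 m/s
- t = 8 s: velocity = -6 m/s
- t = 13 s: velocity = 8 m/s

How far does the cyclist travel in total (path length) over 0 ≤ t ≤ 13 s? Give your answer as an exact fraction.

Distance (not displacement) is the total path length: add the absolute areas under v-t.
0–1 s: |½(-4 + -5)(1)| = 4.5 m
1–2 s: |-5| × 1 = 5 m
2–8 s: |½(-5 + -6)(6)| = 33 m
8–13 s: v = 0 at t = 71/7 s; triangle areas 45/7 + 80/7 = 125/7 m
Total distance = 845/14 m

845/14 m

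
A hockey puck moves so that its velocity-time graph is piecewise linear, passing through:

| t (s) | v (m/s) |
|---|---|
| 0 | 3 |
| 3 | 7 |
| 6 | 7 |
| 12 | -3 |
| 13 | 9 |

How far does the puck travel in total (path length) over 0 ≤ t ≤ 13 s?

57.15 m

Total distance travelled is ∫|v| dt — sum the magnitudes of each area piece.
0–3 s: |½(3 + 7)(3)| = 15 m
3–6 s: |7| × 3 = 21 m
6–12 s: v = 0 at t = 10.2 s; triangle areas 14.7 + 2.7 = 17.4 m
12–13 s: v = 0 at t = 12.25 s; triangle areas 0.375 + 3.375 = 3.75 m
Total distance = 57.15 m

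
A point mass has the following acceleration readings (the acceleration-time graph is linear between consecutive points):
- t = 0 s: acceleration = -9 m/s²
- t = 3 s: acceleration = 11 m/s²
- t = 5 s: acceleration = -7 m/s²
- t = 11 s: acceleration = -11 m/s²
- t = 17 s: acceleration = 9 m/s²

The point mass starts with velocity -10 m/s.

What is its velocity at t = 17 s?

Δv equals the area under the a-t graph; then v = v₀ + Δv.
0–3 s: ½(-9 + 11)(3) = 3 m/s
3–5 s: ½(11 + -7)(2) = 4 m/s
5–11 s: ½(-7 + -11)(6) = -54 m/s
11–17 s: ½(-11 + 9)(6) = -6 m/s
Δv = -53 m/s, so v(17) = -10 + (-53) = -63 m/s.

-63 m/s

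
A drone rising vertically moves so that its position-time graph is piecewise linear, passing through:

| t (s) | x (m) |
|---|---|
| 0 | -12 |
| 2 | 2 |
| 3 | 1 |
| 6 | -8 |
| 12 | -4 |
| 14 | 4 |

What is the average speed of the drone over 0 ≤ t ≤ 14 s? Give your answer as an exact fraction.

18/7 m/s

Average speed = (total path length)/(elapsed time); on a piecewise-linear x-t graph the path length is Σ|Δx|.
0–2 s: |Δx| = |2 − -12| = 14 m
2–3 s: |Δx| = |1 − 2| = 1 m
3–6 s: |Δx| = |-8 − 1| = 9 m
6–12 s: |Δx| = |-4 − -8| = 4 m
12–14 s: |Δx| = |4 − -4| = 8 m
Total path = 36 m; average speed = 36/14 = 18/7 m/s.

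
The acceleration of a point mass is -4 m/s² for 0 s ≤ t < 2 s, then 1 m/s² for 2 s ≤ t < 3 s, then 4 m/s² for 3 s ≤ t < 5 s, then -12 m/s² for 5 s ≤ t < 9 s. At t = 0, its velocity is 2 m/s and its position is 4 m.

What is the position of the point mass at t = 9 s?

On each constant-a segment, Δv = aΔt and Δx = v₀Δt + ½aΔt²; chain segment to segment.
0–2 s: v starts 2 m/s; Δx = 2·2 + ½·-4·2² = -4 m; v ends -6 m/s.
2–3 s: v starts -6 m/s; Δx = -6·1 + ½·1·1² = -5.5 m; v ends -5 m/s.
3–5 s: v starts -5 m/s; Δx = -5·2 + ½·4·2² = -2 m; v ends 3 m/s.
5–9 s: v starts 3 m/s; Δx = 3·4 + ½·-12·4² = -84 m; v ends -45 m/s.
x(9) = 4 + Σ Δx = -91.5 m.

-91.5 m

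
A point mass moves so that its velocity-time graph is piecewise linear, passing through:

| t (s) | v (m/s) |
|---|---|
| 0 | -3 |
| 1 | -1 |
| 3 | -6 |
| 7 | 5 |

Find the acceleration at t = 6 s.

Acceleration is the slope of the v-t graph on 3–7 s: (5 − -6)/(7 − 3) = 2.75 m/s².

2.75 m/s²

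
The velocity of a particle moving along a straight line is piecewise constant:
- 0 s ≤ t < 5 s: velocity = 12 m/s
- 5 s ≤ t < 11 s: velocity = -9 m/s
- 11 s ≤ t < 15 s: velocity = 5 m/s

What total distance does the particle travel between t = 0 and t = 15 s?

Distance (not displacement) is the total path length: add the absolute areas under v-t.
0–5 s: |12| × 5 = 60 m
5–11 s: |-9| × 6 = 54 m
11–15 s: |5| × 4 = 20 m
Total distance = 134 m

134 m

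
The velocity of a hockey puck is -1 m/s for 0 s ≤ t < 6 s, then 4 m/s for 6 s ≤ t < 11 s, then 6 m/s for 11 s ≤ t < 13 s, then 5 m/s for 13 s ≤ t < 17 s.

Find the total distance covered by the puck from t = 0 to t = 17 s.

Distance (not displacement) is the total path length: add the absolute areas under v-t.
0–6 s: |-1| × 6 = 6 m
6–11 s: |4| × 5 = 20 m
11–13 s: |6| × 2 = 12 m
13–17 s: |5| × 4 = 20 m
Total distance = 58 m

58 m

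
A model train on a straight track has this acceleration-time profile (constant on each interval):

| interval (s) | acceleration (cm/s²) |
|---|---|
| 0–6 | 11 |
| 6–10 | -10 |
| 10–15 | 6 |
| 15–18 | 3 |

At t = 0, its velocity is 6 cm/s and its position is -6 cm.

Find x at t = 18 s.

On each constant-a segment, Δv = aΔt and Δx = v₀Δt + ½aΔt²; chain segment to segment.
0–6 s: v starts 6 cm/s; Δx = 6·6 + ½·11·6² = 234 cm; v ends 72 cm/s.
6–10 s: v starts 72 cm/s; Δx = 72·4 + ½·-10·4² = 208 cm; v ends 32 cm/s.
10–15 s: v starts 32 cm/s; Δx = 32·5 + ½·6·5² = 235 cm; v ends 62 cm/s.
15–18 s: v starts 62 cm/s; Δx = 62·3 + ½·3·3² = 199.5 cm; v ends 71 cm/s.
x(18) = -6 + Σ Δx = 870.5 cm.

870.5 cm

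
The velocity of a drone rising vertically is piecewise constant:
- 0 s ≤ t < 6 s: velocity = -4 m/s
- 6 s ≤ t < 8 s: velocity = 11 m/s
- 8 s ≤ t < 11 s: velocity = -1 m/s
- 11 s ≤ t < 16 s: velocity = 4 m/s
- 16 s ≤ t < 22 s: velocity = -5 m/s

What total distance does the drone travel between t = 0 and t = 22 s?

Total distance travelled is ∫|v| dt — sum the magnitudes of each area piece.
0–6 s: |-4| × 6 = 24 m
6–8 s: |11| × 2 = 22 m
8–11 s: |-1| × 3 = 3 m
11–16 s: |4| × 5 = 20 m
16–22 s: |-5| × 6 = 30 m
Total distance = 99 m

99 m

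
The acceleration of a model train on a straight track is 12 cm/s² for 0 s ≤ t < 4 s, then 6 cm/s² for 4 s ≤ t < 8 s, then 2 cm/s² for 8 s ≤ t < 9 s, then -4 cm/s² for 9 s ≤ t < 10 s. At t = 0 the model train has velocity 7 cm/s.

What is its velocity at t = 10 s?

77 cm/s

Δv equals the area under the a-t graph; then v = v₀ + Δv.
0–4 s: 12 × 4 = 48 cm/s
4–8 s: 6 × 4 = 24 cm/s
8–9 s: 2 × 1 = 2 cm/s
9–10 s: -4 × 1 = -4 cm/s
Δv = 70 cm/s, so v(10) = 7 + (70) = 77 cm/s.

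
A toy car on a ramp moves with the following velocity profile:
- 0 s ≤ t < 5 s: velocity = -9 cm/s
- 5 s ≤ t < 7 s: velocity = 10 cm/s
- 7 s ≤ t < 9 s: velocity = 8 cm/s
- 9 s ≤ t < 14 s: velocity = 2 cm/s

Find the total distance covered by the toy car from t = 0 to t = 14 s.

91 cm

Total distance travelled is ∫|v| dt — sum the magnitudes of each area piece.
0–5 s: |-9| × 5 = 45 cm
5–7 s: |10| × 2 = 20 cm
7–9 s: |8| × 2 = 16 cm
9–14 s: |2| × 5 = 10 cm
Total distance = 91 cm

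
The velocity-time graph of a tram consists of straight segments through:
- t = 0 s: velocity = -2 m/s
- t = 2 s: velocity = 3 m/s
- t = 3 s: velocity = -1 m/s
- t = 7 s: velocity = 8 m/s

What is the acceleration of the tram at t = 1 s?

Acceleration is the slope of the v-t graph on 0–2 s: (3 − -2)/(2 − 0) = 2.5 m/s².

2.5 m/s²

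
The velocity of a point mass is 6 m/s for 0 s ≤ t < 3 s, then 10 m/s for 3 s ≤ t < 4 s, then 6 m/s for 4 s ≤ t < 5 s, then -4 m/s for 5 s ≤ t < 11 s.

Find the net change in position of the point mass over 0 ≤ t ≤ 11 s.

Net displacement equals the area under the velocity-time graph (areas below the axis count negative).
0–3 s: 6 × 3 = 18 m
3–4 s: 10 × 1 = 10 m
4–5 s: 6 × 1 = 6 m
5–11 s: -4 × 6 = -24 m
Net displacement = 10 m

10 m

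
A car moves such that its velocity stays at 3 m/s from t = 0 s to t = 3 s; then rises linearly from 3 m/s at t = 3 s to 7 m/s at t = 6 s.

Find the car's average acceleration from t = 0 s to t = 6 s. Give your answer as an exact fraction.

Average acceleration = Δv/Δt = (7 − 3)/(6 − 0) = 2/3 m/s².

2/3 m/s²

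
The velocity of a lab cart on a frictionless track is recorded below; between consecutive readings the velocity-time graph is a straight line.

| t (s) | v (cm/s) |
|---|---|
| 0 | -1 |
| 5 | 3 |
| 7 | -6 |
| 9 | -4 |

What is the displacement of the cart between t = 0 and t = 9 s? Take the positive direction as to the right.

Displacement is the signed area under the v-t curve.
0–5 s: ½(-1 + 3)(5) = 5 cm
5–7 s: ½(3 + -6)(2) = -3 cm
7–9 s: ½(-6 + -4)(2) = -10 cm
Net displacement = -8 cm

-8 cm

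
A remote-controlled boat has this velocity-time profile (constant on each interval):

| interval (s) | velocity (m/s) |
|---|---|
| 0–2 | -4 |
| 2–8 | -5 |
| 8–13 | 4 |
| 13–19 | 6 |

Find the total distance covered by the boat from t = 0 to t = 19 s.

Distance (not displacement) is the total path length: add the absolute areas under v-t.
0–2 s: |-4| × 2 = 8 m
2–8 s: |-5| × 6 = 30 m
8–13 s: |4| × 5 = 20 m
13–19 s: |6| × 6 = 36 m
Total distance = 94 m

94 m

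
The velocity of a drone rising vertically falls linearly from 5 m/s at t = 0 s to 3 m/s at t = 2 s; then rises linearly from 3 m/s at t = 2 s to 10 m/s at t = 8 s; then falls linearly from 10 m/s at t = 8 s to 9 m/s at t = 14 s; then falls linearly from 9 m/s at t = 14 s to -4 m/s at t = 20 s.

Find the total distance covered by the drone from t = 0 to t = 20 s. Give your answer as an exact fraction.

Distance (not displacement) is the total path length: add the absolute areas under v-t.
0–2 s: |½(5 + 3)(2)| = 8 m
2–8 s: |½(3 + 10)(6)| = 39 m
8–14 s: |½(10 + 9)(6)| = 57 m
14–20 s: v = 0 at t = 236/13 s; triangle areas 243/13 + 48/13 = 291/13 m
Total distance = 1643/13 m

1643/13 m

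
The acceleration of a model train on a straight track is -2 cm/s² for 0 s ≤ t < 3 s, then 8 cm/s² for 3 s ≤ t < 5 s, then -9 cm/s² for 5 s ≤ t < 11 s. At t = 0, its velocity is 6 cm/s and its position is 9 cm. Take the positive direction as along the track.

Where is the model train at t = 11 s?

-32 cm

On each constant-a segment, Δv = aΔt and Δx = v₀Δt + ½aΔt²; chain segment to segment.
0–3 s: v starts 6 cm/s; Δx = 6·3 + ½·-2·3² = 9 cm; v ends 0 cm/s.
3–5 s: v starts 0 cm/s; Δx = 0·2 + ½·8·2² = 16 cm; v ends 16 cm/s.
5–11 s: v starts 16 cm/s; Δx = 16·6 + ½·-9·6² = -66 cm; v ends -38 cm/s.
x(11) = 9 + Σ Δx = -32 cm.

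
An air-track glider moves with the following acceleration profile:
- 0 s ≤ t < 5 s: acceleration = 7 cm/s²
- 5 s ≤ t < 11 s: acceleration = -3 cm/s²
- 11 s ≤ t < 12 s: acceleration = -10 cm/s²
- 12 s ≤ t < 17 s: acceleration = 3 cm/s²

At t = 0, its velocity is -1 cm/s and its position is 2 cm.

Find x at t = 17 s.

On each constant-a segment, Δv = aΔt and Δx = v₀Δt + ½aΔt²; chain segment to segment.
0–5 s: v starts -1 cm/s; Δx = -1·5 + ½·7·5² = 82.5 cm; v ends 34 cm/s.
5–11 s: v starts 34 cm/s; Δx = 34·6 + ½·-3·6² = 150 cm; v ends 16 cm/s.
11–12 s: v starts 16 cm/s; Δx = 16·1 + ½·-10·1² = 11 cm; v ends 6 cm/s.
12–17 s: v starts 6 cm/s; Δx = 6·5 + ½·3·5² = 67.5 cm; v ends 21 cm/s.
x(17) = 2 + Σ Δx = 313 cm.

313 cm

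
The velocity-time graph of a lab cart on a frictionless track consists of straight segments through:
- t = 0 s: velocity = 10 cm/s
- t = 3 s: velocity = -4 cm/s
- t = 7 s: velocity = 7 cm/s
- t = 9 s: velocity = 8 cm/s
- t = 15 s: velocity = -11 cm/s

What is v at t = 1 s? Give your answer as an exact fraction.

On 0–3 s the graph is linear from 10 to -4 cm/s: v(1) = 10 + (-4 − 10)·(1 − 0)/(3 − 0) = 16/3 cm/s.

16/3 cm/s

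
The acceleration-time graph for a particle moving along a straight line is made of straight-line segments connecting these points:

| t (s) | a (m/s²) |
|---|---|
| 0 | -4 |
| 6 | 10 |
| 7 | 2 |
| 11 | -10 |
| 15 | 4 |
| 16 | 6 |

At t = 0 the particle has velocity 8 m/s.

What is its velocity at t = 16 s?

Δv equals the area under the a-t graph; then v = v₀ + Δv.
0–6 s: ½(-4 + 10)(6) = 18 m/s
6–7 s: ½(10 + 2)(1) = 6 m/s
7–11 s: ½(2 + -10)(4) = -16 m/s
11–15 s: ½(-10 + 4)(4) = -12 m/s
15–16 s: ½(4 + 6)(1) = 5 m/s
Δv = 1 m/s, so v(16) = 8 + (1) = 9 m/s.

9 m/s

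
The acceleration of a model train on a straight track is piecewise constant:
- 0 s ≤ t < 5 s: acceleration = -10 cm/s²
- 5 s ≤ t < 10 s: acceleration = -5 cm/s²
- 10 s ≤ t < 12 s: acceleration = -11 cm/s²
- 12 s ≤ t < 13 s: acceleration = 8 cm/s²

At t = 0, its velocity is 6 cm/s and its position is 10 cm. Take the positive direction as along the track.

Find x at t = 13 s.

-614.5 cm

On each constant-a segment, Δv = aΔt and Δx = v₀Δt + ½aΔt²; chain segment to segment.
0–5 s: v starts 6 cm/s; Δx = 6·5 + ½·-10·5² = -95 cm; v ends -44 cm/s.
5–10 s: v starts -44 cm/s; Δx = -44·5 + ½·-5·5² = -282.5 cm; v ends -69 cm/s.
10–12 s: v starts -69 cm/s; Δx = -69·2 + ½·-11·2² = -160 cm; v ends -91 cm/s.
12–13 s: v starts -91 cm/s; Δx = -91·1 + ½·8·1² = -87 cm; v ends -83 cm/s.
x(13) = 10 + Σ Δx = -614.5 cm.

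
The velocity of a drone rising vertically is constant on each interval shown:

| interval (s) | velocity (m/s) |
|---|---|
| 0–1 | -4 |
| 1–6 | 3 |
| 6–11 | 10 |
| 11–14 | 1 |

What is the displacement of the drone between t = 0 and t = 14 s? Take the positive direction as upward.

Net displacement equals the area under the velocity-time graph (areas below the axis count negative).
0–1 s: -4 × 1 = -4 m
1–6 s: 3 × 5 = 15 m
6–11 s: 10 × 5 = 50 m
11–14 s: 1 × 3 = 3 m
Net displacement = 64 m

64 m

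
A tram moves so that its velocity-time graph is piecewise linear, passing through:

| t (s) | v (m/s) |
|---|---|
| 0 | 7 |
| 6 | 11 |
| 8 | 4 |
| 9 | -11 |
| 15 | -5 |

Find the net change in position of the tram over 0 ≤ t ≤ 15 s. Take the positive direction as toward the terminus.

17.5 m

Net displacement equals the area under the velocity-time graph (areas below the axis count negative).
0–6 s: ½(7 + 11)(6) = 54 m
6–8 s: ½(11 + 4)(2) = 15 m
8–9 s: ½(4 + -11)(1) = -3.5 m
9–15 s: ½(-11 + -5)(6) = -48 m
Net displacement = 17.5 m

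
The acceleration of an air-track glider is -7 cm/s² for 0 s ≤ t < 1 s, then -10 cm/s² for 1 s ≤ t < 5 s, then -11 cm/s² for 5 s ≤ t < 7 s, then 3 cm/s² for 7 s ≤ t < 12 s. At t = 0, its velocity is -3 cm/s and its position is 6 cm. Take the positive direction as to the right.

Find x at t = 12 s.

On each constant-a segment, Δv = aΔt and Δx = v₀Δt + ½aΔt²; chain segment to segment.
0–1 s: v starts -3 cm/s; Δx = -3·1 + ½·-7·1² = -6.5 cm; v ends -10 cm/s.
1–5 s: v starts -10 cm/s; Δx = -10·4 + ½·-10·4² = -120 cm; v ends -50 cm/s.
5–7 s: v starts -50 cm/s; Δx = -50·2 + ½·-11·2² = -122 cm; v ends -72 cm/s.
7–12 s: v starts -72 cm/s; Δx = -72·5 + ½·3·5² = -322.5 cm; v ends -57 cm/s.
x(12) = 6 + Σ Δx = -565 cm.

-565 cm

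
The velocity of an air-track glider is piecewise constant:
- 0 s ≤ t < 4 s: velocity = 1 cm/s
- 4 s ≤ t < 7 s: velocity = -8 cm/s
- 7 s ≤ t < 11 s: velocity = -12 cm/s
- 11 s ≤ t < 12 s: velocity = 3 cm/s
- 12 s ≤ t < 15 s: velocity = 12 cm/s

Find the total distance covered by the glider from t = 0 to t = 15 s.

115 cm

Total distance travelled is ∫|v| dt — sum the magnitudes of each area piece.
0–4 s: |1| × 4 = 4 cm
4–7 s: |-8| × 3 = 24 cm
7–11 s: |-12| × 4 = 48 cm
11–12 s: |3| × 1 = 3 cm
12–15 s: |12| × 3 = 36 cm
Total distance = 115 cm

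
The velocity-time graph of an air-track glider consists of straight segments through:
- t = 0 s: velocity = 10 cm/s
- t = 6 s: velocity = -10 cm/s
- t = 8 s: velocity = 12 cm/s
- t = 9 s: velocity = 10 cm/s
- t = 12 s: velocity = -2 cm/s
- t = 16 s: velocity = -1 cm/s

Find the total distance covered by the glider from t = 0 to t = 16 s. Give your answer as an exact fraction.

Distance (not displacement) is the total path length: add the absolute areas under v-t.
0–6 s: v = 0 at t = 3 s; triangle areas 15 + 15 = 30 cm
6–8 s: v = 0 at t = 76/11 s; triangle areas 50/11 + 72/11 = 122/11 cm
8–9 s: |½(12 + 10)(1)| = 11 cm
9–12 s: v = 0 at t = 11.5 s; triangle areas 12.5 + 0.5 = 13 cm
12–16 s: |½(-2 + -1)(4)| = 6 cm
Total distance = 782/11 cm

782/11 cm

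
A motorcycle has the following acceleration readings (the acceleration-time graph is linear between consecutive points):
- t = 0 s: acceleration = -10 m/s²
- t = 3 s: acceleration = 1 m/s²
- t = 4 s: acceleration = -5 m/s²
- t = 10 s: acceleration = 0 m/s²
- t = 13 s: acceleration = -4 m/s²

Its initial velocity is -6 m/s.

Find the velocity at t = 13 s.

-42.5 m/s

Δv equals the area under the a-t graph; then v = v₀ + Δv.
0–3 s: ½(-10 + 1)(3) = -13.5 m/s
3–4 s: ½(1 + -5)(1) = -2 m/s
4–10 s: ½(-5 + 0)(6) = -15 m/s
10–13 s: ½(0 + -4)(3) = -6 m/s
Δv = -36.5 m/s, so v(13) = -6 + (-36.5) = -42.5 m/s.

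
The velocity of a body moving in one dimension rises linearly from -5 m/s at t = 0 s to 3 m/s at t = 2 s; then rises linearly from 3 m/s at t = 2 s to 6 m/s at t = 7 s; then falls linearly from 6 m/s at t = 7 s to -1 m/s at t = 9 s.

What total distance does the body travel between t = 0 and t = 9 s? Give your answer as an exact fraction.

897/28 m

Total distance travelled is ∫|v| dt — sum the magnitudes of each area piece.
0–2 s: v = 0 at t = 1.25 s; triangle areas 3.125 + 1.125 = 4.25 m
2–7 s: |½(3 + 6)(5)| = 22.5 m
7–9 s: v = 0 at t = 61/7 s; triangle areas 36/7 + 1/7 = 37/7 m
Total distance = 897/28 m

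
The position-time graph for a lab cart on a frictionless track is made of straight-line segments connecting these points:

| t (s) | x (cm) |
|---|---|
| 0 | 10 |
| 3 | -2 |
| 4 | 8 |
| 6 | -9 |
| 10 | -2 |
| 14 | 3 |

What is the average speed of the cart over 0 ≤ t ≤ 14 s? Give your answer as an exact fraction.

51/14 cm/s

Average speed = (total path length)/(elapsed time); on a piecewise-linear x-t graph the path length is Σ|Δx|.
0–3 s: |Δx| = |-2 − 10| = 12 cm
3–4 s: |Δx| = |8 − -2| = 10 cm
4–6 s: |Δx| = |-9 − 8| = 17 cm
6–10 s: |Δx| = |-2 − -9| = 7 cm
10–14 s: |Δx| = |3 − -2| = 5 cm
Total path = 51 cm; average speed = 51/14 = 51/14 cm/s.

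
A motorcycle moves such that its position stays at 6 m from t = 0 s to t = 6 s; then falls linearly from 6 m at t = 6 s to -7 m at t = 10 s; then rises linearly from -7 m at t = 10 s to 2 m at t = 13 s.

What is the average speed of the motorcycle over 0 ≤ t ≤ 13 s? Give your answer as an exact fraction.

Average speed = (total path length)/(elapsed time); on a piecewise-linear x-t graph the path length is Σ|Δx|.
0–6 s: |Δx| = |6 − 6| = 0 m
6–10 s: |Δx| = |-7 − 6| = 13 m
10–13 s: |Δx| = |2 − -7| = 9 m
Total path = 22 m; average speed = 22/13 = 22/13 m/s.

22/13 m/s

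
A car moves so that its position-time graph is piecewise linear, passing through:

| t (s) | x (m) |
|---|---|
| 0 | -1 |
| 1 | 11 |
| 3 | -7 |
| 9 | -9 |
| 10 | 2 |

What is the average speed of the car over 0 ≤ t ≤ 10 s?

4.3 m/s

Average speed = (total path length)/(elapsed time); on a piecewise-linear x-t graph the path length is Σ|Δx|.
0–1 s: |Δx| = |11 − -1| = 12 m
1–3 s: |Δx| = |-7 − 11| = 18 m
3–9 s: |Δx| = |-9 − -7| = 2 m
9–10 s: |Δx| = |2 − -9| = 11 m
Total path = 43 m; average speed = 43/10 = 4.3 m/s.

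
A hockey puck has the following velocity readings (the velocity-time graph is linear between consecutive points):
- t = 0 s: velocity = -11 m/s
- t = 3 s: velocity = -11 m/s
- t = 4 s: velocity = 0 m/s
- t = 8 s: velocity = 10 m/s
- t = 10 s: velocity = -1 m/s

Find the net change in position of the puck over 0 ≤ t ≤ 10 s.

-9.5 m

Net displacement equals the area under the velocity-time graph (areas below the axis count negative).
0–3 s: -11 × 3 = -33 m
3–4 s: ½(-11 + 0)(1) = -5.5 m
4–8 s: ½(0 + 10)(4) = 20 m
8–10 s: ½(10 + -1)(2) = 9 m
Net displacement = -9.5 m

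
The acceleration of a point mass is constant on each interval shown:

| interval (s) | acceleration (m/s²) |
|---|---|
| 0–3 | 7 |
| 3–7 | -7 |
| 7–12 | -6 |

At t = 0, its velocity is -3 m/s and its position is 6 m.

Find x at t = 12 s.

On each constant-a segment, Δv = aΔt and Δx = v₀Δt + ½aΔt²; chain segment to segment.
0–3 s: v starts -3 m/s; Δx = -3·3 + ½·7·3² = 22.5 m; v ends 18 m/s.
3–7 s: v starts 18 m/s; Δx = 18·4 + ½·-7·4² = 16 m; v ends -10 m/s.
7–12 s: v starts -10 m/s; Δx = -10·5 + ½·-6·5² = -125 m; v ends -40 m/s.
x(12) = 6 + Σ Δx = -80.5 m.

-80.5 m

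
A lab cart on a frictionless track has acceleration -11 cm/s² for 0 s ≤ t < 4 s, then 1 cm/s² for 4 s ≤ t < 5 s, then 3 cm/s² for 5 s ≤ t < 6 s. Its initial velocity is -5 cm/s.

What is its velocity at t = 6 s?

-45 cm/s

Δv equals the area under the a-t graph; then v = v₀ + Δv.
0–4 s: -11 × 4 = -44 cm/s
4–5 s: 1 × 1 = 1 cm/s
5–6 s: 3 × 1 = 3 cm/s
Δv = -40 cm/s, so v(6) = -5 + (-40) = -45 cm/s.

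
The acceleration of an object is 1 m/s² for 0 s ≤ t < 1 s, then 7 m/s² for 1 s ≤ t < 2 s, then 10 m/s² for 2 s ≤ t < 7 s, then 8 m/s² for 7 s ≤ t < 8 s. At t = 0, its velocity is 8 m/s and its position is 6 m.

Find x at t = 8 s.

On each constant-a segment, Δv = aΔt and Δx = v₀Δt + ½aΔt²; chain segment to segment.
0–1 s: v starts 8 m/s; Δx = 8·1 + ½·1·1² = 8.5 m; v ends 9 m/s.
1–2 s: v starts 9 m/s; Δx = 9·1 + ½·7·1² = 12.5 m; v ends 16 m/s.
2–7 s: v starts 16 m/s; Δx = 16·5 + ½·10·5² = 205 m; v ends 66 m/s.
7–8 s: v starts 66 m/s; Δx = 66·1 + ½·8·1² = 70 m; v ends 74 m/s.
x(8) = 6 + Σ Δx = 302 m.

302 m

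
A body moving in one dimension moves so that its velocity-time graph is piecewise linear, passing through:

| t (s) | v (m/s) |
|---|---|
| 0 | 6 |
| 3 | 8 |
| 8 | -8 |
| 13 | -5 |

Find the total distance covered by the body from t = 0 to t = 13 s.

73.5 m

Distance (not displacement) is the total path length: add the absolute areas under v-t.
0–3 s: |½(6 + 8)(3)| = 21 m
3–8 s: v = 0 at t = 5.5 s; triangle areas 10 + 10 = 20 m
8–13 s: |½(-8 + -5)(5)| = 32.5 m
Total distance = 73.5 m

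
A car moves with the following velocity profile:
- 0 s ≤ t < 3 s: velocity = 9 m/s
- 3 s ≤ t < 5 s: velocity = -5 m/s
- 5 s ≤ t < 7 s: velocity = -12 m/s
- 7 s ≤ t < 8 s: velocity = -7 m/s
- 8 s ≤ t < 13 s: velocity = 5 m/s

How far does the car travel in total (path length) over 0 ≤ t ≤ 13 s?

Total distance travelled is ∫|v| dt — sum the magnitudes of each area piece.
0–3 s: |9| × 3 = 27 m
3–5 s: |-5| × 2 = 10 m
5–7 s: |-12| × 2 = 24 m
7–8 s: |-7| × 1 = 7 m
8–13 s: |5| × 5 = 25 m
Total distance = 93 m

93 m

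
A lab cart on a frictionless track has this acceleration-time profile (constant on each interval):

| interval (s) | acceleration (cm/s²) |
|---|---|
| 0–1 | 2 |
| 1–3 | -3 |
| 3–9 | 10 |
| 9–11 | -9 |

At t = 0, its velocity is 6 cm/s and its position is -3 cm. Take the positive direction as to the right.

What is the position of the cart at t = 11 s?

On each constant-a segment, Δv = aΔt and Δx = v₀Δt + ½aΔt²; chain segment to segment.
0–1 s: v starts 6 cm/s; Δx = 6·1 + ½·2·1² = 7 cm; v ends 8 cm/s.
1–3 s: v starts 8 cm/s; Δx = 8·2 + ½·-3·2² = 10 cm; v ends 2 cm/s.
3–9 s: v starts 2 cm/s; Δx = 2·6 + ½·10·6² = 192 cm; v ends 62 cm/s.
9–11 s: v starts 62 cm/s; Δx = 62·2 + ½·-9·2² = 106 cm; v ends 44 cm/s.
x(11) = -3 + Σ Δx = 312 cm.

312 cm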